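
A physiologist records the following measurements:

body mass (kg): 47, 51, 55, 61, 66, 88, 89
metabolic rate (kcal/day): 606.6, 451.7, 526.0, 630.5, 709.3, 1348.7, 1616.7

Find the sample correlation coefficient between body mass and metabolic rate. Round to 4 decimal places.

0.9481

n = 7, Σx = 457, Σy = 5889.5, Σxy = 428323.1, Σx² = 31577, Σy² = 6182019.77
Sxx = Σx² − (Σx)²/n = 31577 − 29835.571429 = 1741.428571
Sxy = Σxy − (Σx)(Σy)/n = 428323.1 − 384500.214286 = 43822.885714
Syy = Σy² − (Σy)²/n = 6182019.77 − 4955172.892857 = 1226846.877143
r = Sxy/√(Sxx·Syy) = 43822.885714/√(2136466204.624490) = 43822.885714/46221.923420 = 0.948097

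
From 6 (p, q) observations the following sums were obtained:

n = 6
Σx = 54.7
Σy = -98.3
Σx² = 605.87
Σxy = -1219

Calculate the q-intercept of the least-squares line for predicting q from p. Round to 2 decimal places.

11.07

Sxx = Σx² − (Σx)²/n = 605.87 − 498.681667 = 107.188333
Sxy = Σxy − (Σx)(Σy)/n = -1219 − (-896.168333) = -322.831667
b = Sxy/Sxx = -322.831667/107.188333 = -3.011817
a = ȳ − b·x̄ = -16.383333 − (-3.011817)·9.116667 = 11.074400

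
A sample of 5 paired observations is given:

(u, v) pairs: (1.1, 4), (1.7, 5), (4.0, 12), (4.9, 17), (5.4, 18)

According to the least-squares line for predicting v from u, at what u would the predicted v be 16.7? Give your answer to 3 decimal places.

n = 5, Σx = 17.1, Σy = 56, Σxy = 241.4, Σx² = 73.27
Sxx = Σx² − (Σx)²/n = 73.27 − 58.482 = 14.788
Sxy = Σxy − (Σx)(Σy)/n = 241.4 − 191.52 = 49.88
b = Sxy/Sxx = 49.88/14.788 = 3.373005
a = ȳ − b·x̄ = 11.2 − 3.373005·3.42 = -0.335678
Set a + b·x = 16.7: x = (16.7 − (-0.335678)) / 3.373005 = 5.050593

5.051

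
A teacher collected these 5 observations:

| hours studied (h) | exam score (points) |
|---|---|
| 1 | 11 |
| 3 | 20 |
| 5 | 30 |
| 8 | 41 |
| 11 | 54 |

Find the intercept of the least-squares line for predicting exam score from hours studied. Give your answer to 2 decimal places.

7.33

n = 5, Σx = 28, Σy = 156, Σxy = 1143, Σx² = 220
Sxx = Σx² − (Σx)²/n = 220 − 156.8 = 63.2
Sxy = Σxy − (Σx)(Σy)/n = 1143 − 873.6 = 269.4
b = Sxy/Sxx = 269.4/63.2 = 4.262658
a = ȳ − b·x̄ = 31.2 − 4.262658·5.6 = 7.329114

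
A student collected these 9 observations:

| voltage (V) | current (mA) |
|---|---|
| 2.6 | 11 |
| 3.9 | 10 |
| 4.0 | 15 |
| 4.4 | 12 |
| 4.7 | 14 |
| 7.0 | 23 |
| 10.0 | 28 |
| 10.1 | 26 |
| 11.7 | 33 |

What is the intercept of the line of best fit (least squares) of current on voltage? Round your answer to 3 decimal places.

n = 9, Σx = 58.4, Σy = 172, Σxy = 1335.9, Σx² = 467.32
Sxx = Σx² − (Σx)²/n = 467.32 − 378.951111 = 88.368889
Sxy = Σxy − (Σx)(Σy)/n = 1335.9 − 1116.088889 = 219.811111
b = Sxy/Sxx = 219.811111/88.368889 = 2.487426
a = ȳ − b·x̄ = 19.111111 − 2.487426·6.488889 = 2.970477

2.970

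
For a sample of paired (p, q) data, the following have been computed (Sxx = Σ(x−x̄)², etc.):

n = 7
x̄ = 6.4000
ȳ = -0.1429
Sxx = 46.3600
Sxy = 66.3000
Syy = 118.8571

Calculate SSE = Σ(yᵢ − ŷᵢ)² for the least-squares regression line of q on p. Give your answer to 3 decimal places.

24.041

b = Sxy/Sxx = 66.3/46.36 = 1.430112
SSE = Syy − b·Sxy = 118.8571 − 1.430112·66.3 = 24.040663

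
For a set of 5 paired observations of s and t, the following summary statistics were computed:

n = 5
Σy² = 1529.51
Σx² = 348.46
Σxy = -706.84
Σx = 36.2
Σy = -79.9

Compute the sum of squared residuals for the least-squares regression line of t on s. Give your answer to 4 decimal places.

Sxx = Σx² − (Σx)²/n = 348.46 − 262.088 = 86.372
Sxy = Σxy − (Σx)(Σy)/n = -706.84 − (-578.476) = -128.364
Syy = Σy² − (Σy)²/n = 1529.51 − 1276.802 = 252.708
b = Sxy/Sxx = -128.364/86.372 = -1.486176
SSE = Syy − b·Sxy = 252.708 − (-1.486176)·(-128.364) = 61.936494

61.9365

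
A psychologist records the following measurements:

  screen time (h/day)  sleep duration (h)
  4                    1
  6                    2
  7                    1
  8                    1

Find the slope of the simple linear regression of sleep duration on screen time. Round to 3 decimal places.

n = 4, Σx = 25, Σy = 5, Σxy = 31, Σx² = 165
Sxx = Σx² − (Σx)²/n = 165 − 156.25 = 8.75
Sxy = Σxy − (Σx)(Σy)/n = 31 − 31.25 = -0.25
b = Sxy/Sxx = -0.25/8.75 = -0.028571

-0.029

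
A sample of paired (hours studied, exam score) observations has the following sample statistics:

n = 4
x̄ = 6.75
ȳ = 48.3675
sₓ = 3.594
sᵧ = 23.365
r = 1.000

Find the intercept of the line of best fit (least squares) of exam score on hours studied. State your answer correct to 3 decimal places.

4.485

b = r · sᵧ/sₓ = 1 · 23.365/3.594 = 6.501113
a = ȳ − b·x̄ = 48.3675 − 6.501113·6.75 = 4.484987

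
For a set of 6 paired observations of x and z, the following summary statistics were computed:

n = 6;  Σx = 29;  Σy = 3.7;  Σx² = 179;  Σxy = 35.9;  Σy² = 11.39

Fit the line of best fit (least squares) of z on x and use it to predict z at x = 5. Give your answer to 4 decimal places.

0.6940

Sxx = Σx² − (Σx)²/n = 179 − 140.166667 = 38.833333
Sxy = Σxy − (Σx)(Σy)/n = 35.9 − 17.883333 = 18.016667
b = Sxy/Sxx = 18.016667/38.833333 = 0.463948
a = ȳ − b·x̄ = 0.616667 − 0.463948·4.833333 = -1.625751
ŷ(5) = a + b·5 = -1.625751 + 0.463948·5 = 0.693991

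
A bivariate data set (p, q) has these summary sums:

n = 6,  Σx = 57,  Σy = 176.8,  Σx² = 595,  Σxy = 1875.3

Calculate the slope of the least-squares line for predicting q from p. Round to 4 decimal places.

3.6579

Sxx = Σx² − (Σx)²/n = 595 − 541.5 = 53.5
Sxy = Σxy − (Σx)(Σy)/n = 1875.3 − 1679.6 = 195.7
b = Sxy/Sxx = 195.7/53.5 = 3.657944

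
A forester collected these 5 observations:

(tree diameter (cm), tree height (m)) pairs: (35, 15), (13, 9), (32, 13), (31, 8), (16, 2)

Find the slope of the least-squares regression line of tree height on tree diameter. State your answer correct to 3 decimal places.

n = 5, Σx = 127, Σy = 47, Σxy = 1338, Σx² = 3635
Sxx = Σx² − (Σx)²/n = 3635 − 3225.8 = 409.2
Sxy = Σxy − (Σx)(Σy)/n = 1338 − 1193.8 = 144.2
b = Sxy/Sxx = 144.2/409.2 = 0.352395

0.352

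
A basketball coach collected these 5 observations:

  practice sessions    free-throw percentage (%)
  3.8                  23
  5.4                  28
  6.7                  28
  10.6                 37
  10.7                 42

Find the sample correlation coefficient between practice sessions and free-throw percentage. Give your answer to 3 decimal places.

0.965

n = 5, Σx = 37.2, Σy = 158, Σxy = 1267.8, Σx² = 315.34, Σy² = 5230
Sxx = Σx² − (Σx)²/n = 315.34 − 276.768 = 38.572
Sxy = Σxy − (Σx)(Σy)/n = 1267.8 − 1175.52 = 92.28
Syy = Σy² − (Σy)²/n = 5230 − 4992.8 = 237.2
r = Sxy/√(Sxx·Syy) = 92.28/√(9149.2784) = 92.28/95.651860 = 0.964749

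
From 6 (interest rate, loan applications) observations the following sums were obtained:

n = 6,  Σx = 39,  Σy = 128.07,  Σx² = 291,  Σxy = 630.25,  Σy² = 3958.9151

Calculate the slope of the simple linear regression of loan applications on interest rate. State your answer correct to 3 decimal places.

Sxx = Σx² − (Σx)²/n = 291 − 253.5 = 37.5
Sxy = Σxy − (Σx)(Σy)/n = 630.25 − 832.455 = -202.205
b = Sxy/Sxx = -202.205/37.5 = -5.392133

-5.392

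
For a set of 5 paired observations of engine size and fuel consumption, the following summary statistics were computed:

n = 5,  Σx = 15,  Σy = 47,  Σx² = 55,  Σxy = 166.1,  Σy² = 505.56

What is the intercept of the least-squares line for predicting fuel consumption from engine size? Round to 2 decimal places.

1.87

Sxx = Σx² − (Σx)²/n = 55 − 45 = 10
Sxy = Σxy − (Σx)(Σy)/n = 166.1 − 141 = 25.1
b = Sxy/Sxx = 25.1/10 = 2.51
a = ȳ − b·x̄ = 9.4 − 2.51·3 = 1.87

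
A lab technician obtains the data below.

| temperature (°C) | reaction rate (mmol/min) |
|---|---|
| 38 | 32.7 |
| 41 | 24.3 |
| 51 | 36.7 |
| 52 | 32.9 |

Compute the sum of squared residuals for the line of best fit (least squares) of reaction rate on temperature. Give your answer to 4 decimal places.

n = 4, Σx = 182, Σy = 126.6, Σxy = 5821.4, Σx² = 8430, Σy² = 4089.08
Sxx = Σx² − (Σx)²/n = 8430 − 8281 = 149
Sxy = Σxy − (Σx)(Σy)/n = 5821.4 − 5760.3 = 61.1
Syy = Σy² − (Σy)²/n = 4089.08 − 4006.89 = 82.19
b = Sxy/Sxx = 61.1/149 = 0.410067
SSE = Syy − b·Sxy = 82.19 − 0.410067·61.1 = 57.134899

57.1349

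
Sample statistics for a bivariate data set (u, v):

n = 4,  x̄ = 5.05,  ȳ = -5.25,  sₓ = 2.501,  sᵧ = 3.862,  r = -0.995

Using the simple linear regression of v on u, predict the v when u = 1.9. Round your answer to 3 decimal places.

b = r · sᵧ/sₓ = -0.995 · 3.862/2.501 = -1.536461
a = ȳ − b·x̄ = -5.25 − (-1.536461)·5.05 = 2.509130
ŷ(1.9) = a + b·1.9 = 2.509130 + (-1.536461)·1.9 = -0.410147

-0.410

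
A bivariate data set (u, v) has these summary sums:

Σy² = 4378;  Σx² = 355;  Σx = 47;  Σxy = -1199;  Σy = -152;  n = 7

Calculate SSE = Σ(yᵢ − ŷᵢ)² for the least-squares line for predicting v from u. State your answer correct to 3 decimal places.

269.975

Sxx = Σx² − (Σx)²/n = 355 − 315.571429 = 39.428571
Sxy = Σxy − (Σx)(Σy)/n = -1199 − (-1020.571429) = -178.428571
Syy = Σy² − (Σy)²/n = 4378 − 3300.571429 = 1077.428571
b = Sxy/Sxx = -178.428571/39.428571 = -4.525362
SSE = Syy − b·Sxy = 1077.428571 − (-4.525362)·(-178.428571) = 269.974638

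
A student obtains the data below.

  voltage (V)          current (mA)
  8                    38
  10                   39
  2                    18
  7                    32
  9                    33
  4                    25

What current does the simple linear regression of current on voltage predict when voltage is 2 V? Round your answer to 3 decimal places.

19.232

n = 6, Σx = 40, Σy = 185, Σxy = 1351, Σx² = 314
Sxx = Σx² − (Σx)²/n = 314 − 266.666667 = 47.333333
Sxy = Σxy − (Σx)(Σy)/n = 1351 − 1233.333333 = 117.666667
b = Sxy/Sxx = 117.666667/47.333333 = 2.485915
a = ȳ − b·x̄ = 30.833333 − 2.485915·6.666667 = 14.260563
ŷ(2) = a + b·2 = 14.260563 + 2.485915·2 = 19.232394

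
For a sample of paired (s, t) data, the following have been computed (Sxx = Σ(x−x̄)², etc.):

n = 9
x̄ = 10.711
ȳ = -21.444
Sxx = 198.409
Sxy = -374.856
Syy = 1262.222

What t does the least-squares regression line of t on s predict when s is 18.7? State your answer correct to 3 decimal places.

-36.538

b = Sxy/Sxx = -374.856/198.409 = -1.889309
a = ȳ − b·x̄ = -21.444 − (-1.889309)·10.711 = -1.207606
ŷ(18.7) = a + b·18.7 = -1.207606 + (-1.889309)·18.7 = -36.537693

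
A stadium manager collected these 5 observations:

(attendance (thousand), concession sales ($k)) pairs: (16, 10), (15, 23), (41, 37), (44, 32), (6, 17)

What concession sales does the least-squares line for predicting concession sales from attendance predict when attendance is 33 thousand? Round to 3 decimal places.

n = 5, Σx = 122, Σy = 119, Σxy = 3532, Σx² = 4134
Sxx = Σx² − (Σx)²/n = 4134 − 2976.8 = 1157.2
Sxy = Σxy − (Σx)(Σy)/n = 3532 − 2903.6 = 628.4
b = Sxy/Sxx = 628.4/1157.2 = 0.543035
a = ȳ − b·x̄ = 23.8 − 0.543035·24.4 = 10.549948
ŷ(33) = a + b·33 = 10.549948 + 0.543035·33 = 28.470100

28.470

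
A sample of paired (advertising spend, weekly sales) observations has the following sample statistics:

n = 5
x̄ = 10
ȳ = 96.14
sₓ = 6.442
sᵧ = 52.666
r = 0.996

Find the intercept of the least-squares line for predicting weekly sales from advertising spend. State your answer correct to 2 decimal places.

14.71

b = r · sᵧ/sₓ = 0.996 · 52.666/6.442 = 8.142710
a = ȳ − b·x̄ = 96.14 − 8.142710·10 = 14.712903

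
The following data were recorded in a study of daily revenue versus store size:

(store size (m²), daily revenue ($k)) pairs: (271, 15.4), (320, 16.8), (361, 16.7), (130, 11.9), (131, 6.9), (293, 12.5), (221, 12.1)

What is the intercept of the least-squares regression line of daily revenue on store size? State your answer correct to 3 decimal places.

n = 7, Σx = 1727, Σy = 92.3, Σxy = 24365.6, Σx² = 474913
Sxx = Σx² − (Σx)²/n = 474913 − 426075.571429 = 48837.428571
Sxy = Σxy − (Σx)(Σy)/n = 24365.6 − 22771.728571 = 1593.871429
b = Sxy/Sxx = 1593.871429/48837.428571 = 0.032636
a = ȳ − b·x̄ = 13.185714 − 0.032636·246.714286 = 5.133881

5.134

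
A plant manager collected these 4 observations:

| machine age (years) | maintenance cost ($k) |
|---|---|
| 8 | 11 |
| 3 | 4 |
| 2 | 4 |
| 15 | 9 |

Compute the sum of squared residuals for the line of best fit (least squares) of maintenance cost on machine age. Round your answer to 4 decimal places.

n = 4, Σx = 28, Σy = 28, Σxy = 243, Σx² = 302, Σy² = 234
Sxx = Σx² − (Σx)²/n = 302 − 196 = 106
Sxy = Σxy − (Σx)(Σy)/n = 243 − 196 = 47
Syy = Σy² − (Σy)²/n = 234 − 196 = 38
b = Sxy/Sxx = 47/106 = 0.443396
SSE = Syy − b·Sxy = 38 − 0.443396·47 = 17.160377

17.1604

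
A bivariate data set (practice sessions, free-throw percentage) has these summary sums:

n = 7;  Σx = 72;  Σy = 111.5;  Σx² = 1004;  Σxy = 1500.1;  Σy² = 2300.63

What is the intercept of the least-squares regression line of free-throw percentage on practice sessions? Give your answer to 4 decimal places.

2.1360

Sxx = Σx² − (Σx)²/n = 1004 − 740.571429 = 263.428571
Sxy = Σxy − (Σx)(Σy)/n = 1500.1 − 1146.857143 = 353.242857
b = Sxy/Sxx = 353.242857/263.428571 = 1.340944
a = ȳ − b·x̄ = 15.928571 − 1.340944·10.285714 = 2.136009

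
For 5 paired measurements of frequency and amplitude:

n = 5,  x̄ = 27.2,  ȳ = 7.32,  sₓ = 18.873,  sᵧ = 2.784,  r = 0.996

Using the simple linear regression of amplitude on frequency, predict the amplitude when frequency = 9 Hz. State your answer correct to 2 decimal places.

b = r · sᵧ/sₓ = 0.996 · 2.784/18.873 = 0.146922
a = ȳ − b·x̄ = 7.32 − 0.146922·27.2 = 3.323714
ŷ(9) = a + b·9 = 3.323714 + 0.146922·9 = 4.646015

4.65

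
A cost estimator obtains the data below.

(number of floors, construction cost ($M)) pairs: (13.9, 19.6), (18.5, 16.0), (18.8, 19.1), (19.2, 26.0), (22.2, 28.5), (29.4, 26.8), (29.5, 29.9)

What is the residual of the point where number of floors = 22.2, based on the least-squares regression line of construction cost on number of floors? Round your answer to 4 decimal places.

4.4247

n = 7, Σx = 151.5, Σy = 165.9, Σxy = 3729.39, Σx² = 3484.99
Sxx = Σx² − (Σx)²/n = 3484.99 − 3278.892857 = 206.097143
Sxy = Σxy − (Σx)(Σy)/n = 3729.39 − 3590.55 = 138.84
b = Sxy/Sxx = 138.84/206.097143 = 0.673663
a = ȳ − b·x̄ = 23.7 − 0.673663·21.642857 = 9.120010
ŷ(22.2) = 9.120010 + 0.673663·22.2 = 24.075326
residual = y − ŷ = 28.5 − 24.075326 = 4.424674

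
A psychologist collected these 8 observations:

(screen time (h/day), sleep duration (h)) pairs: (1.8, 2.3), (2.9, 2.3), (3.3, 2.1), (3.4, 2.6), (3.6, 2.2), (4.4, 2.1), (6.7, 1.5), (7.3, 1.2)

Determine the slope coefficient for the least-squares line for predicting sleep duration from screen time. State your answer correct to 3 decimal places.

n = 8, Σx = 33.4, Σy = 16.3, Σxy = 62.55, Σx² = 164.6
Sxx = Σx² − (Σx)²/n = 164.6 − 139.445 = 25.155
Sxy = Σxy − (Σx)(Σy)/n = 62.55 − 68.0525 = -5.5025
b = Sxy/Sxx = -5.5025/25.155 = -0.218744

-0.219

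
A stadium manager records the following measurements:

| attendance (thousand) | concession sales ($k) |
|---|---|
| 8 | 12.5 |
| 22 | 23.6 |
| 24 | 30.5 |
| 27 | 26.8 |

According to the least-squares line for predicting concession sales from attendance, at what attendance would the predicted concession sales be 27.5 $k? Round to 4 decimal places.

n = 4, Σx = 81, Σy = 93.4, Σxy = 2074.8, Σx² = 1853
Sxx = Σx² − (Σx)²/n = 1853 − 1640.25 = 212.75
Sxy = Σxy − (Σx)(Σy)/n = 2074.8 − 1891.35 = 183.45
b = Sxy/Sxx = 183.45/212.75 = 0.862280
a = ȳ − b·x̄ = 23.35 − 0.862280·20.25 = 5.888837
Set a + b·x = 27.5: x = (27.5 − 5.888837) / 0.862280 = 25.062824

25.0628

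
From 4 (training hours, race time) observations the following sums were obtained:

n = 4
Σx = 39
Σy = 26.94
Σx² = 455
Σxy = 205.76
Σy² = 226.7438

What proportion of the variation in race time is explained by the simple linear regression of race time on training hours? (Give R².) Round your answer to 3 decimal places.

0.956

Sxx = Σx² − (Σx)²/n = 455 − 380.25 = 74.75
Sxy = Σxy − (Σx)(Σy)/n = 205.76 − 262.665 = -56.905
Syy = Σy² − (Σy)²/n = 226.7438 − 181.4409 = 45.3029
R² = Sxy²/(Sxx·Syy) = (-56.905)²/(74.75·45.3029) = 0.956233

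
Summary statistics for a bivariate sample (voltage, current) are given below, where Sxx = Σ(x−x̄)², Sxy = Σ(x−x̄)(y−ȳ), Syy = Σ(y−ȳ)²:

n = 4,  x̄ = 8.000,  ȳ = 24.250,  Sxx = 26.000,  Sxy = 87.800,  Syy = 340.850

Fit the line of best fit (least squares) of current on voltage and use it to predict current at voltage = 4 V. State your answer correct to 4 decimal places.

10.7423

b = Sxy/Sxx = 87.8/26 = 3.376923
a = ȳ − b·x̄ = 24.25 − 3.376923·8 = -2.765385
ŷ(4) = a + b·4 = -2.765385 + 3.376923·4 = 10.742308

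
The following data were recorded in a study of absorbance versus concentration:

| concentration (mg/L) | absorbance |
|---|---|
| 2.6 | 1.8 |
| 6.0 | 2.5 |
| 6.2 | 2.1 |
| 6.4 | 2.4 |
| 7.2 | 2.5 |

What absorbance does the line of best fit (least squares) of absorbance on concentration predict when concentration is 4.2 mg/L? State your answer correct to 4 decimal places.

2.0412

n = 5, Σx = 28.4, Σy = 11.3, Σxy = 66.06, Σx² = 174
Sxx = Σx² − (Σx)²/n = 174 − 161.312 = 12.688
Sxy = Σxy − (Σx)(Σy)/n = 66.06 − 64.184 = 1.876
b = Sxy/Sxx = 1.876/12.688 = 0.147856
a = ȳ − b·x̄ = 2.26 − 0.147856·5.68 = 1.420177
ŷ(4.2) = a + b·4.2 = 1.420177 + 0.147856·4.2 = 2.041173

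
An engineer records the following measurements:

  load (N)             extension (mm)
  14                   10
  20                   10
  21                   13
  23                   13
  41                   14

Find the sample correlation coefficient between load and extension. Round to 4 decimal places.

n = 5, Σx = 119, Σy = 60, Σxy = 1486, Σx² = 3247, Σy² = 734
Sxx = Σx² − (Σx)²/n = 3247 − 2832.2 = 414.8
Sxy = Σxy − (Σx)(Σy)/n = 1486 − 1428 = 58
Syy = Σy² − (Σy)²/n = 734 − 720 = 14
r = Sxy/√(Sxx·Syy) = 58/√(5807.2) = 58/76.204987 = 0.761105

0.7611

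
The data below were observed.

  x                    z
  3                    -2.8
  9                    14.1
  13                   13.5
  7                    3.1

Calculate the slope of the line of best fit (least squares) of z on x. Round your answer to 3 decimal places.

1.779

n = 4, Σx = 32, Σy = 27.9, Σxy = 315.7, Σx² = 308
Sxx = Σx² − (Σx)²/n = 308 − 256 = 52
Sxy = Σxy − (Σx)(Σy)/n = 315.7 − 223.2 = 92.5
b = Sxy/Sxx = 92.5/52 = 1.778846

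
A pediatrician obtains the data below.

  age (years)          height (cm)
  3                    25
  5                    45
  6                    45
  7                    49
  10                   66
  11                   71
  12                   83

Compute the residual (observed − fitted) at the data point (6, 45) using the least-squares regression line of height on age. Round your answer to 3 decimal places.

0.000

n = 7, Σx = 54, Σy = 384, Σxy = 3350, Σx² = 484
Sxx = Σx² − (Σx)²/n = 484 − 416.571429 = 67.428571
Sxy = Σxy − (Σx)(Σy)/n = 3350 − 2962.285714 = 387.714286
b = Sxy/Sxx = 387.714286/67.428571 = 5.75
a = ȳ − b·x̄ = 54.857143 − 5.75·7.714286 = 10.5
ŷ(6) = 10.5 + 5.75·6 = 45
residual = y − ŷ = 45 − 45 = 0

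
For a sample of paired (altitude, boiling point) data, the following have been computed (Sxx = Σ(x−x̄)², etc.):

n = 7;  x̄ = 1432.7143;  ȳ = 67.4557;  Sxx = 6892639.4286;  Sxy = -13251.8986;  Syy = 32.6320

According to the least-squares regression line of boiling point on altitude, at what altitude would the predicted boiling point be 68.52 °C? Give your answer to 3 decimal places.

879.146

b = Sxy/Sxx = -13251.8986/6892639.4286 = -0.001923
a = ȳ − b·x̄ = 67.4557 − (-0.001923)·1432.7143 = 70.210259
Set a + b·x = 68.52: x = (68.52 − 70.210259) / (-0.001923) = 879.145610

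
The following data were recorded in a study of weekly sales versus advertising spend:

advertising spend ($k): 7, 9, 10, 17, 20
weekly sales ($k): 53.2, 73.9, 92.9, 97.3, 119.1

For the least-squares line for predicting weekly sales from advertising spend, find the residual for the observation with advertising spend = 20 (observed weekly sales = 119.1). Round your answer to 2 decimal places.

2.03

n = 5, Σx = 63, Σy = 436.4, Σxy = 6002.6, Σx² = 919
Sxx = Σx² − (Σx)²/n = 919 − 793.8 = 125.2
Sxy = Σxy − (Σx)(Σy)/n = 6002.6 − 5498.64 = 503.96
b = Sxy/Sxx = 503.96/125.2 = 4.025240
a = ȳ − b·x̄ = 87.28 − 4.025240·12.6 = 36.561981
ŷ(20) = 36.561981 + 4.025240·20 = 117.066773
residual = y − ŷ = 119.1 − 117.066773 = 2.033227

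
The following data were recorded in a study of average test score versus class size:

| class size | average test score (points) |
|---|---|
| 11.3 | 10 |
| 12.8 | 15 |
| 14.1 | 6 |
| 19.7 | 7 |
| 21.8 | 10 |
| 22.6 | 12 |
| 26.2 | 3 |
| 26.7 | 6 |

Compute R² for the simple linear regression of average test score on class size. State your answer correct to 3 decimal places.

0.263

n = 8, Σx = 155.2, Σy = 69, Σxy = 1255.5, Σx² = 3263.76, Σy² = 699
Sxx = Σx² − (Σx)²/n = 3263.76 − 3010.88 = 252.88
Sxy = Σxy − (Σx)(Σy)/n = 1255.5 − 1338.6 = -83.1
Syy = Σy² − (Σy)²/n = 699 − 595.125 = 103.875
R² = Sxy²/(Sxx·Syy) = (-83.1)²/(252.88·103.875) = 0.262891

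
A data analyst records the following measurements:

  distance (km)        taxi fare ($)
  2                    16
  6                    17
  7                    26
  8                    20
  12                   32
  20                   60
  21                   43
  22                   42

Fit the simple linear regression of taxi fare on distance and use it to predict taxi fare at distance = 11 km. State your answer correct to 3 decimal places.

29.773

n = 8, Σx = 98, Σy = 256, Σxy = 3887, Σx² = 1622
Sxx = Σx² − (Σx)²/n = 1622 − 1200.5 = 421.5
Sxy = Σxy − (Σx)(Σy)/n = 3887 − 3136 = 751
b = Sxy/Sxx = 751/421.5 = 1.781732
a = ȳ − b·x̄ = 32 − 1.781732·12.25 = 10.173784
ŷ(11) = a + b·11 = 10.173784 + 1.781732·11 = 29.772835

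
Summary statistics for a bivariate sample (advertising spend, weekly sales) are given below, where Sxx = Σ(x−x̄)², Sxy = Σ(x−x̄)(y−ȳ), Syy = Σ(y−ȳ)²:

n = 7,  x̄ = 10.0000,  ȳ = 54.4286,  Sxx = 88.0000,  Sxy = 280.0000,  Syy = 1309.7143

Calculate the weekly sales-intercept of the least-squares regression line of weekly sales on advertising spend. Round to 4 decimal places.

22.6104

b = Sxy/Sxx = 280/88 = 3.181818
a = ȳ − b·x̄ = 54.4286 − 3.181818·10 = 22.610418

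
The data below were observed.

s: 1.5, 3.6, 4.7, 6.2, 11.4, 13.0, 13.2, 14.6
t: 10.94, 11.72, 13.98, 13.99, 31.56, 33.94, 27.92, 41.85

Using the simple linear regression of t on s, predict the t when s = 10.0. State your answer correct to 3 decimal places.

26.558

n = 8, Σx = 68.2, Σy = 185.9, Σxy = 1991.604, Σx² = 762.1
Sxx = Σx² − (Σx)²/n = 762.1 − 581.405 = 180.695
Sxy = Σxy − (Σx)(Σy)/n = 1991.604 − 1584.7975 = 406.8065
b = Sxy/Sxx = 406.8065/180.695 = 2.251343
a = ȳ − b·x̄ = 23.2375 − 2.251343·8.525 = 4.044797
ŷ(10.0) = a + b·10.0 = 4.044797 + 2.251343·10 = 26.558232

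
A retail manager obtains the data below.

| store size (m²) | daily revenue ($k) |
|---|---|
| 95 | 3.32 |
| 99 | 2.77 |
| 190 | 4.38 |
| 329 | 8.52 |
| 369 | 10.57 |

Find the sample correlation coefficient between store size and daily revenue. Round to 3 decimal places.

0.983

n = 5, Σx = 1082, Σy = 29.56, Σxy = 8125.24, Σx² = 299328, Σy² = 222.195
Sxx = Σx² − (Σx)²/n = 299328 − 234144.8 = 65183.2
Sxy = Σxy − (Σx)(Σy)/n = 8125.24 − 6396.784 = 1728.456
Syy = Σy² − (Σy)²/n = 222.195 − 174.75872 = 47.43628
r = Sxy/√(Sxx·Syy) = 1728.456/√(3092048.526496) = 1728.456/1758.422170 = 0.982958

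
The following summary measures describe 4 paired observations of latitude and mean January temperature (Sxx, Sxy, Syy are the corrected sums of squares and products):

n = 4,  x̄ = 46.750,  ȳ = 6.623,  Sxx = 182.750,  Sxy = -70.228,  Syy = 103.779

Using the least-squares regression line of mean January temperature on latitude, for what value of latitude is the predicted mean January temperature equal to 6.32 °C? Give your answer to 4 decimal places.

b = Sxy/Sxx = -70.228/182.75 = -0.384285
a = ȳ − b·x̄ = 6.623 − (-0.384285)·46.75 = 24.588302
Set a + b·x = 6.32: x = (6.32 − 24.588302) / (-0.384285) = 47.538478

47.5385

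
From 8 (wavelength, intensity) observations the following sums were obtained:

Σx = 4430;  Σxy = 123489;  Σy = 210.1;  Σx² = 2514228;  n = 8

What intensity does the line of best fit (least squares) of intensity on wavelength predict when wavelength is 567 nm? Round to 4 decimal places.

Sxx = Σx² − (Σx)²/n = 2514228 − 2453112.5 = 61115.5
Sxy = Σxy − (Σx)(Σy)/n = 123489 − 116342.875 = 7146.125
b = Sxy/Sxx = 7146.125/61115.5 = 0.116928
a = ȳ − b·x̄ = 26.2625 − 0.116928·553.75 = -38.486487
ŷ(567) = a + b·567 = -38.486487 + 0.116928·567 = 27.811799

27.8118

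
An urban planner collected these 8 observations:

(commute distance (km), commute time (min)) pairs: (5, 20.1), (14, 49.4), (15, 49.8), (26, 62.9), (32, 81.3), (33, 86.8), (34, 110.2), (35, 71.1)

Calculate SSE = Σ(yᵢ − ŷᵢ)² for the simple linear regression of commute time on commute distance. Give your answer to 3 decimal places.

978.565

n = 8, Σx = 194, Σy = 531.6, Σxy = 14875.8, Σx² = 5616, Σy² = 40624
Sxx = Σx² − (Σx)²/n = 5616 − 4704.5 = 911.5
Sxy = Σxy − (Σx)(Σy)/n = 14875.8 − 12891.3 = 1984.5
Syy = Σy² − (Σy)²/n = 40624 − 35324.82 = 5299.18
b = Sxy/Sxx = 1984.5/911.5 = 2.177180
SSE = Syy − b·Sxy = 5299.18 − 2.177180·1984.5 = 978.565354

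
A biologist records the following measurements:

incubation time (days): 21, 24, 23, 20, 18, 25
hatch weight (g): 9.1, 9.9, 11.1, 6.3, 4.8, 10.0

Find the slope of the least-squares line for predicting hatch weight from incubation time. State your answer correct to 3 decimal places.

n = 6, Σx = 131, Σy = 51.2, Σxy = 1146.4, Σx² = 2895
Sxx = Σx² − (Σx)²/n = 2895 − 2860.166667 = 34.833333
Sxy = Σxy − (Σx)(Σy)/n = 1146.4 − 1117.866667 = 28.533333
b = Sxy/Sxx = 28.533333/34.833333 = 0.819139

0.819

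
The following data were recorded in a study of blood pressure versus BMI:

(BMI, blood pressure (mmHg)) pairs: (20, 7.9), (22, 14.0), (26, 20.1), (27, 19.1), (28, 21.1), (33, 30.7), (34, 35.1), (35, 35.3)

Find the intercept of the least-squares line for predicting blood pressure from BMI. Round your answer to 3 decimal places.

-27.060

n = 8, Σx = 225, Σy = 183.3, Σxy = 5537.1, Σx² = 6543
Sxx = Σx² − (Σx)²/n = 6543 − 6328.125 = 214.875
Sxy = Σxy − (Σx)(Σy)/n = 5537.1 − 5155.3125 = 381.7875
b = Sxy/Sxx = 381.7875/214.875 = 1.776789
a = ȳ − b·x̄ = 22.9125 − 1.776789·28.125 = -27.059686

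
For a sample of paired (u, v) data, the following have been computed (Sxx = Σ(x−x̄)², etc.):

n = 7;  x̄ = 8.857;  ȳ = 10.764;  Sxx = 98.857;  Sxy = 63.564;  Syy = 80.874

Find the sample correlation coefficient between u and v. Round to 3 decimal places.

0.711

r = Sxy/√(Sxx·Syy) = 63.564/√(7994.961018) = 63.564/89.414546 = 0.710891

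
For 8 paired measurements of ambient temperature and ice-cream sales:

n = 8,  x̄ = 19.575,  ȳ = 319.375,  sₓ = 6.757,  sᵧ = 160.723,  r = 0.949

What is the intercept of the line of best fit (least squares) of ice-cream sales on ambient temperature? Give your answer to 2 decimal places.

-122.49

b = r · sᵧ/sₓ = 0.949 · 160.723/6.757 = 22.573054
a = ȳ − b·x̄ = 319.375 − 22.573054·19.575 = -122.492535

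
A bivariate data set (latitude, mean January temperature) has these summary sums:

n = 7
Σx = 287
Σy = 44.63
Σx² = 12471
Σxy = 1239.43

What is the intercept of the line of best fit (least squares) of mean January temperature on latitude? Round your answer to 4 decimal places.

Sxx = Σx² − (Σx)²/n = 12471 − 11767 = 704
Sxy = Σxy − (Σx)(Σy)/n = 1239.43 − 1829.83 = -590.4
b = Sxy/Sxx = -590.4/704 = -0.838636
a = ȳ − b·x̄ = 6.375714 − (-0.838636)·41 = 40.759805

40.7598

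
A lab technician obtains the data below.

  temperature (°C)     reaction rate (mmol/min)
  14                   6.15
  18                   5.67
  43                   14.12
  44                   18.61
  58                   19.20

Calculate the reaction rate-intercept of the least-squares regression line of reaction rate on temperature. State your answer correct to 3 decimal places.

0.867

n = 5, Σx = 177, Σy = 63.75, Σxy = 2727.76, Σx² = 7669
Sxx = Σx² − (Σx)²/n = 7669 − 6265.8 = 1403.2
Sxy = Σxy − (Σx)(Σy)/n = 2727.76 − 2256.75 = 471.01
b = Sxy/Sxx = 471.01/1403.2 = 0.335668
a = ȳ − b·x̄ = 12.75 − 0.335668·35.4 = 0.867336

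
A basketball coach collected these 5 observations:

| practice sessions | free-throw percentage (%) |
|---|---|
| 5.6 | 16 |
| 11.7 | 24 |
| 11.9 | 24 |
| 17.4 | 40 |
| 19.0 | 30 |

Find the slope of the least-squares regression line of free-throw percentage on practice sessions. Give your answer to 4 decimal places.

n = 5, Σx = 65.6, Σy = 134, Σxy = 1922, Σx² = 973.62
Sxx = Σx² − (Σx)²/n = 973.62 − 860.672 = 112.948
Sxy = Σxy − (Σx)(Σy)/n = 1922 − 1758.08 = 163.92
b = Sxy/Sxx = 163.92/112.948 = 1.451287

1.4513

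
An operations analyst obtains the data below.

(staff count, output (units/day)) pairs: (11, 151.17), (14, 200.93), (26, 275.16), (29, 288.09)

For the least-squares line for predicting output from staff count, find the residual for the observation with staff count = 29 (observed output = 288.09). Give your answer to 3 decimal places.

-5.273

n = 4, Σx = 80, Σy = 915.35, Σxy = 19984.66, Σx² = 1834
Sxx = Σx² − (Σx)²/n = 1834 − 1600 = 234
Sxy = Σxy − (Σx)(Σy)/n = 19984.66 − 18307 = 1677.66
b = Sxy/Sxx = 1677.66/234 = 7.169487
a = ȳ − b·x̄ = 228.8375 − 7.169487·20 = 85.447756
ŷ(29) = 85.447756 + 7.169487·29 = 293.362885
residual = y − ŷ = 288.09 − 293.362885 = -5.272885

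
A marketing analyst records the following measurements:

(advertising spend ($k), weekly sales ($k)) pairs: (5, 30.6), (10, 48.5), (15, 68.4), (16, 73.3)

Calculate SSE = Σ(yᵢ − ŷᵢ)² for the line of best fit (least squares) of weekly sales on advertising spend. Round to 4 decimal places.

1.6953

n = 4, Σx = 46, Σy = 220.8, Σxy = 2836.8, Σx² = 606, Σy² = 13340.06
Sxx = Σx² − (Σx)²/n = 606 − 529 = 77
Sxy = Σxy − (Σx)(Σy)/n = 2836.8 − 2539.2 = 297.6
Syy = Σy² − (Σy)²/n = 13340.06 − 12188.16 = 1151.9
b = Sxy/Sxx = 297.6/77 = 3.864935
SSE = Syy − b·Sxy = 1151.9 − 3.864935·297.6 = 1.695325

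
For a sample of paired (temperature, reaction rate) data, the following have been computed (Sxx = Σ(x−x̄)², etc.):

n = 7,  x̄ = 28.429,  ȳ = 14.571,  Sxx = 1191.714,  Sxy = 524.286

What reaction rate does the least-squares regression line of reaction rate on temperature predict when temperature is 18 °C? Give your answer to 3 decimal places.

b = Sxy/Sxx = 524.286/1191.714 = 0.439943
a = ȳ − b·x̄ = 14.571 − 0.439943·28.429 = 2.063866
ŷ(18) = a + b·18 = 2.063866 + 0.439943·18 = 9.982836

9.983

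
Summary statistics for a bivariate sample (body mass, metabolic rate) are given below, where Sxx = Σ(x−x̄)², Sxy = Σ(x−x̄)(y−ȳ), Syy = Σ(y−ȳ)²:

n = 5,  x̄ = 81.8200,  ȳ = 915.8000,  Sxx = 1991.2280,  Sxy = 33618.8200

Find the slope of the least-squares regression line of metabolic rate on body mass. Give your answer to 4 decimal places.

16.8835

b = Sxy/Sxx = 33618.82/1991.228 = 16.883461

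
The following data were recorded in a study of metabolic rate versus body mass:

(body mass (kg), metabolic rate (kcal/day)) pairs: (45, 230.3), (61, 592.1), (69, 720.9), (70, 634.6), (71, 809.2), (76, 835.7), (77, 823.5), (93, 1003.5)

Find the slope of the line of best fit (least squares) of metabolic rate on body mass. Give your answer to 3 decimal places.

n = 8, Σx = 562, Σy = 5649.8, Σxy = 418347.1, Σx² = 40802
Sxx = Σx² − (Σx)²/n = 40802 − 39480.5 = 1321.5
Sxy = Σxy − (Σx)(Σy)/n = 418347.1 − 396898.45 = 21448.65
b = Sxy/Sxx = 21448.65/1321.5 = 16.230533

16.231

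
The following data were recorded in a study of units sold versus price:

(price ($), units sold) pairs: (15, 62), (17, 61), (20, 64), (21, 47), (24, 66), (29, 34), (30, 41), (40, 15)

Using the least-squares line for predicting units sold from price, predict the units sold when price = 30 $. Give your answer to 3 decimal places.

n = 8, Σx = 196, Σy = 390, Σxy = 8634, Σx² = 5272
Sxx = Σx² − (Σx)²/n = 5272 − 4802 = 470
Sxy = Σxy − (Σx)(Σy)/n = 8634 − 9555 = -921
b = Sxy/Sxx = -921/470 = -1.959574
a = ȳ − b·x̄ = 48.75 − (-1.959574)·24.5 = 96.759574
ŷ(30) = a + b·30 = 96.759574 + (-1.959574)·30 = 37.972340

37.972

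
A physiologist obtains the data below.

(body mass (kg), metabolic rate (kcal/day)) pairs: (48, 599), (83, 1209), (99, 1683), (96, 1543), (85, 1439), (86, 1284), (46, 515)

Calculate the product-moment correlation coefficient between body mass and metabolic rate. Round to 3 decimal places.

0.989

n = 7, Σx = 543, Σy = 8272, Σxy = 700273, Σx² = 44947, Σy² = 11018422
Sxx = Σx² − (Σx)²/n = 44947 − 42121.285714 = 2825.714286
Sxy = Σxy − (Σx)(Σy)/n = 700273 − 641670.857143 = 58602.142857
Syy = Σy² − (Σy)²/n = 11018422 − 9775140.571429 = 1243281.428571
r = Sxy/√(Sxx·Syy) = 58602.142857/√(3513158093.877551) = 58602.142857/59271.899699 = 0.988700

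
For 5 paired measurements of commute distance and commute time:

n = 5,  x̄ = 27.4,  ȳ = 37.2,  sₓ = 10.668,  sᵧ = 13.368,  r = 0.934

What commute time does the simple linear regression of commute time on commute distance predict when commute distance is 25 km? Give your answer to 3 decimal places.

b = r · sᵧ/sₓ = 0.934 · 13.368/10.668 = 1.170389
a = ȳ − b·x̄ = 37.2 − 1.170389·27.4 = 5.131336
ŷ(25) = a + b·25 = 5.131336 + 1.170389·25 = 34.391066

34.391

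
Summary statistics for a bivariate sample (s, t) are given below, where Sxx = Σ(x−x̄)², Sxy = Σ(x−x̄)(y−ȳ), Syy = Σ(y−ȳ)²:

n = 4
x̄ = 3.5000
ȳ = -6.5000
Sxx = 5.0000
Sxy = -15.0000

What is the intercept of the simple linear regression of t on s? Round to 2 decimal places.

b = Sxy/Sxx = -15/5 = -3
a = ȳ − b·x̄ = -6.5 − (-3)·3.5 = 4

4.00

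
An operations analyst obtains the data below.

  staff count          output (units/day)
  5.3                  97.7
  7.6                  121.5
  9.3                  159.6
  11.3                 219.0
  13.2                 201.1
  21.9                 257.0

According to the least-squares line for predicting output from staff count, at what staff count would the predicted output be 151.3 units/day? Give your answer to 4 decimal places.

n = 6, Σx = 68.6, Σy = 1055.9, Σxy = 13683.01, Σx² = 953.88
Sxx = Σx² − (Σx)²/n = 953.88 − 784.326667 = 169.553333
Sxy = Σxy − (Σx)(Σy)/n = 13683.01 − 12072.456667 = 1610.553333
b = Sxy/Sxx = 1610.553333/169.553333 = 9.498801
a = ȳ − b·x̄ = 175.983333 − 9.498801·11.433333 = 67.380378
Set a + b·x = 151.3: x = (151.3 − 67.380378) / 9.498801 = 8.834760

8.8348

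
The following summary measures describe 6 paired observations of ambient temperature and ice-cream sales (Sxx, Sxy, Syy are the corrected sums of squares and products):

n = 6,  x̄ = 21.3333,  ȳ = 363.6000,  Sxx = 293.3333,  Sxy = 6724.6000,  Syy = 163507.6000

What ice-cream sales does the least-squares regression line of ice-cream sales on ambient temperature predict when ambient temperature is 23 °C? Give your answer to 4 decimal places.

401.8087

b = Sxy/Sxx = 6724.6/293.3333 = 22.924775
a = ȳ − b·x̄ = 363.6 − 22.924775·21.3333 = -125.461110
ŷ(23) = a + b·23 = -125.461110 + 22.924775·23 = 401.808723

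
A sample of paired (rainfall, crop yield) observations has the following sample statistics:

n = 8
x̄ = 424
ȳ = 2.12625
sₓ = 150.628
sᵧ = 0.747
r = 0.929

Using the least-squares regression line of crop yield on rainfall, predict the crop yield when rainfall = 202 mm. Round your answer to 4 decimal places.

b = r · sᵧ/sₓ = 0.929 · 0.747/150.628 = 0.004607
a = ȳ − b·x̄ = 2.12625 − 0.004607·424 = 0.172826
ŷ(202) = a + b·202 = 0.172826 + 0.004607·202 = 1.103467

1.1035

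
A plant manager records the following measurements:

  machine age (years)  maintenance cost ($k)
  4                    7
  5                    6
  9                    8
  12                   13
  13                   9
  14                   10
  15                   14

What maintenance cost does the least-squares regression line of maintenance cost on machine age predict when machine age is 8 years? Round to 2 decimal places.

8.31

n = 7, Σx = 72, Σy = 67, Σxy = 753, Σx² = 856
Sxx = Σx² − (Σx)²/n = 856 − 740.571429 = 115.428571
Sxy = Σxy − (Σx)(Σy)/n = 753 − 689.142857 = 63.857143
b = Sxy/Sxx = 63.857143/115.428571 = 0.553218
a = ȳ − b·x̄ = 9.571429 − 0.553218·10.285714 = 3.881188
ŷ(8) = a + b·8 = 3.881188 + 0.553218·8 = 8.306931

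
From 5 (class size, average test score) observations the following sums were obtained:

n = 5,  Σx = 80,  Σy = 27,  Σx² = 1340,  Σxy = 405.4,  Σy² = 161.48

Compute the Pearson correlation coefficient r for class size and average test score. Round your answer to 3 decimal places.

-0.867

Sxx = Σx² − (Σx)²/n = 1340 − 1280 = 60
Sxy = Σxy − (Σx)(Σy)/n = 405.4 − 432 = -26.6
Syy = Σy² − (Σy)²/n = 161.48 − 145.8 = 15.68
r = Sxy/√(Sxx·Syy) = -26.6/√(940.8) = -26.6/30.672463 = -0.867227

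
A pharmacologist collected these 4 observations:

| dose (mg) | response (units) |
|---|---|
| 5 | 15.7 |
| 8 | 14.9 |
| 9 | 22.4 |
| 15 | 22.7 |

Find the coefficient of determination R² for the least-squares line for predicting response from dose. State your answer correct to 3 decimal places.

n = 4, Σx = 37, Σy = 75.7, Σxy = 739.8, Σx² = 395, Σy² = 1485.55
Sxx = Σx² − (Σx)²/n = 395 − 342.25 = 52.75
Sxy = Σxy − (Σx)(Σy)/n = 739.8 − 700.225 = 39.575
Syy = Σy² − (Σy)²/n = 1485.55 − 1432.6225 = 52.9275
R² = Sxy²/(Sxx·Syy) = (39.575)²/(52.75·52.9275) = 0.560968

0.561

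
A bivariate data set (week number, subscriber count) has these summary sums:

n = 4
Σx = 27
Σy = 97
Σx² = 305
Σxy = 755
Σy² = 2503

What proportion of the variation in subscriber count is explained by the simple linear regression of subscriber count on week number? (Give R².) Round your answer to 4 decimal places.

Sxx = Σx² − (Σx)²/n = 305 − 182.25 = 122.75
Sxy = Σxy − (Σx)(Σy)/n = 755 − 654.75 = 100.25
Syy = Σy² − (Σy)²/n = 2503 − 2352.25 = 150.75
R² = Sxy²/(Sxx·Syy) = (100.25)²/(122.75·150.75) = 0.543113

0.5431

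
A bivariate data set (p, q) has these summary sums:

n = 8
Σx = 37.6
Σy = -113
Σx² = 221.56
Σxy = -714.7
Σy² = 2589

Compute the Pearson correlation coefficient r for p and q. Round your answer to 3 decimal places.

Sxx = Σx² − (Σx)²/n = 221.56 − 176.72 = 44.84
Sxy = Σxy − (Σx)(Σy)/n = -714.7 − (-531.1) = -183.6
Syy = Σy² − (Σy)²/n = 2589 − 1596.125 = 992.875
r = Sxy/√(Sxx·Syy) = -183.6/√(44520.515) = -183.6/210.998851 = -0.870147

-0.870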